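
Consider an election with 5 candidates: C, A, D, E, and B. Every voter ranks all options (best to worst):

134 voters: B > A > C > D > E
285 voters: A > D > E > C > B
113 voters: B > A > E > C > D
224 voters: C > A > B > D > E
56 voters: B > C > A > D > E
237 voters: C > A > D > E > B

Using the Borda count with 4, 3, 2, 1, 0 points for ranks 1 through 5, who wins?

A

C: 134·2 + 285·1 + 113·1 + 224·4 + 56·3 + 237·4 = 2678
A: 134·3 + 285·4 + 113·3 + 224·3 + 56·2 + 237·3 = 3376
D: 134·1 + 285·3 + 113·0 + 224·1 + 56·1 + 237·2 = 1743
E: 134·0 + 285·2 + 113·2 + 224·0 + 56·0 + 237·1 = 1033
B: 134·4 + 285·0 + 113·4 + 224·2 + 56·4 + 237·0 = 1660
A has the highest Borda score (3376).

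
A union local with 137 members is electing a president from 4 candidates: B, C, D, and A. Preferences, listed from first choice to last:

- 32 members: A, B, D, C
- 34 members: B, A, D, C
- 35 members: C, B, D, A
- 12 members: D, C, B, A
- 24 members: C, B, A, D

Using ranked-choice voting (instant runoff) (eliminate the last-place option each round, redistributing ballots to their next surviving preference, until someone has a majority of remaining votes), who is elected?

Round 1: B 34, C 59, D 12, A 32. Eliminate D.
Round 2: B 34, C 71, A 32. C has a majority.

C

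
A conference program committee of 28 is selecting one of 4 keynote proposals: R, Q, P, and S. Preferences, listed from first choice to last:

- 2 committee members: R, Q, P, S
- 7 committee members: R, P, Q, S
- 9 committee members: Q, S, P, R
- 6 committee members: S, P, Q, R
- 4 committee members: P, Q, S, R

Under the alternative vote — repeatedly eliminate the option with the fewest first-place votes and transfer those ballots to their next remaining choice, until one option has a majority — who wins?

Q

Round 1: R 9, Q 9, P 4, S 6. Eliminate P.
Round 2: R 9, Q 13, S 6. Eliminate S.
Round 3: R 9, Q 19. Q has a majority.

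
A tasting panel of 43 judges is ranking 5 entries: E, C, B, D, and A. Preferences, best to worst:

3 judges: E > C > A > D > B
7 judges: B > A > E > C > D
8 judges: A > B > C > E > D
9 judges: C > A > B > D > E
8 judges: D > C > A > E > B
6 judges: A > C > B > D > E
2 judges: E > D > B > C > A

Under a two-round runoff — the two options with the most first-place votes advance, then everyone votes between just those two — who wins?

C

Round 1 first-place votes: E 5, C 9, B 7, D 8, A 14.
A and C advance.
Runoff: A is preferred to C by 21 voters; C by 22.
C wins the runoff.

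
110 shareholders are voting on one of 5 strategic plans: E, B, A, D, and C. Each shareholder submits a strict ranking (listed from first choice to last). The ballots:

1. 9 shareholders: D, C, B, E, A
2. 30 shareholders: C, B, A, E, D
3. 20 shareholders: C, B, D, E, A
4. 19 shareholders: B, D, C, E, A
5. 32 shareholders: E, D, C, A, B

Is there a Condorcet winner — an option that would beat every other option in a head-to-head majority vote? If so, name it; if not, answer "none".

none

Checking pairwise contests:
B beats E 78–32.
C beats B 91–19.
E beats A 80–30.
E beats D 62–48.
D beats C 60–50.
Every option loses at least one head-to-head, so there is no Condorcet winner.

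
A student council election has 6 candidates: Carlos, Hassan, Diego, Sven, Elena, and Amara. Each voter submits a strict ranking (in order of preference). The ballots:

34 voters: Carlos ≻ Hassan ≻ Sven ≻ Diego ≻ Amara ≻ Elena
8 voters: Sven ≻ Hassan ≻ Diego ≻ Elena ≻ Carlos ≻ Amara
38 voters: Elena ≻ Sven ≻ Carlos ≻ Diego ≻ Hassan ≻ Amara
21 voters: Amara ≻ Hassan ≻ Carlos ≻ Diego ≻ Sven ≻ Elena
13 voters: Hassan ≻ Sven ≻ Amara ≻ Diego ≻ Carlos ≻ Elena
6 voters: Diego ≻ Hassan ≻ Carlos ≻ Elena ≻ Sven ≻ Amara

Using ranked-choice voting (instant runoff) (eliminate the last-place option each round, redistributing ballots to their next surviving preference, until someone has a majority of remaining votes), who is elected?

Round 1: Carlos 34, Hassan 13, Diego 6, Sven 8, Elena 38, Amara 21. Eliminate Diego.
Round 2: Carlos 34, Hassan 19, Sven 8, Elena 38, Amara 21. Eliminate Sven.
Round 3: Carlos 34, Hassan 27, Elena 38, Amara 21. Eliminate Amara.
Round 4: Carlos 34, Hassan 48, Elena 38. Eliminate Carlos.
Round 5: Hassan 82, Elena 38. Hassan has a majority.

Hassan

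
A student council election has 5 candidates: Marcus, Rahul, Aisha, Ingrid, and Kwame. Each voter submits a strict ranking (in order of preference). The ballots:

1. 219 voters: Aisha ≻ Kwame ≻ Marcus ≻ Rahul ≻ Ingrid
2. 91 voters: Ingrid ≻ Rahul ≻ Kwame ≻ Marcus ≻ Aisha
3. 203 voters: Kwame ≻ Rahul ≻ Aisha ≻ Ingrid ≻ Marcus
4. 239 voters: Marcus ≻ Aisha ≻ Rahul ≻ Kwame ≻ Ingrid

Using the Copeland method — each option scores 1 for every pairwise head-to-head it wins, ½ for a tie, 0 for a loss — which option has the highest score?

Aisha

Marcus: beats Rahul and Ingrid; loses to Aisha and Kwame → score 2.
Rahul: beats Ingrid; loses to Marcus, Aisha, and Kwame → score 1.
Aisha: beats Marcus, Rahul, Ingrid, and Kwame → score 4.
Ingrid: loses to Marcus, Rahul, Aisha, and Kwame → score 0.
Kwame: beats Marcus, Rahul, and Ingrid; loses to Aisha → score 3.
Aisha has the best pairwise record.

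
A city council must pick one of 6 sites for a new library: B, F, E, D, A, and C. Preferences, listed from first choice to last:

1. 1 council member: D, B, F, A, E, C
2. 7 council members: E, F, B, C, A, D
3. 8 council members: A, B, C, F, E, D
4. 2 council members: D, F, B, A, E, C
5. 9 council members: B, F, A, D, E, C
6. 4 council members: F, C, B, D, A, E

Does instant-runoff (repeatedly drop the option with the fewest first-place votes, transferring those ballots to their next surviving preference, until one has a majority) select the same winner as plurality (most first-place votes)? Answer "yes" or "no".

yes

Instant-runoff — R1 B 9, F 4, E 7, D 3, A 8, C 0 (C out); R2 B 9, F 4, E 7, D 3, A 8 (D out); R3 B 10, F 6, E 7, A 8 (F out); R4 B 16, E 7, A 8 (B winner). Winner: B.
Plurality — first-place votes: B 9, F 4, E 7, D 3, A 8, C 0. Winner: B.
The two methods agree.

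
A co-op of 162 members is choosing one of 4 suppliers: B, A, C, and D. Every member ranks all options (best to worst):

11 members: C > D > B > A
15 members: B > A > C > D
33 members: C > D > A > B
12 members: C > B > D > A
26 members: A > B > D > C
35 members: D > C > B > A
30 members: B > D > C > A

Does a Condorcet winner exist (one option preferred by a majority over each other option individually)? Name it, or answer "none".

Checking pairwise contests:
C beats B 91–71.
B beats A 103–59.
D beats C 91–71.
B beats D 83–79.
Every option loses at least one head-to-head, so there is no Condorcet winner.

none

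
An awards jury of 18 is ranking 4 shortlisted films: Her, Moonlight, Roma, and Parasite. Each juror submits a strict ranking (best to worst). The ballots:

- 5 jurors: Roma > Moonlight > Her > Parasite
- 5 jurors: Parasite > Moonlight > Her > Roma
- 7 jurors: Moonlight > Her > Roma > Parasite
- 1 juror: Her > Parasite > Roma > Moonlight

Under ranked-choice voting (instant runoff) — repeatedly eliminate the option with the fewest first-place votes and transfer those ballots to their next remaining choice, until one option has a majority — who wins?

Moonlight

Round 1: Her 1, Moonlight 7, Roma 5, Parasite 5. Eliminate Her.
Round 2: Moonlight 7, Roma 5, Parasite 6. Eliminate Roma.
Round 3: Moonlight 12, Parasite 6. Moonlight has a majority.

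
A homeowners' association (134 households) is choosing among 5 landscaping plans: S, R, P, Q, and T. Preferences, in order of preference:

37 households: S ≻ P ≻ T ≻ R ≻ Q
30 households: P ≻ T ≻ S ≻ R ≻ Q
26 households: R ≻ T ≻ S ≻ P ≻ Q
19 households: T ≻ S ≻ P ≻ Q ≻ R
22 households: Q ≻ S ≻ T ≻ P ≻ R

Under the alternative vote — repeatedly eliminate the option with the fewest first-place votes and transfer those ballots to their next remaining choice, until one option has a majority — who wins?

Round 1: S 37, R 26, P 30, Q 22, T 19. Eliminate T.
Round 2: S 56, R 26, P 30, Q 22. Eliminate Q.
Round 3: S 78, R 26, P 30. S has a majority.

S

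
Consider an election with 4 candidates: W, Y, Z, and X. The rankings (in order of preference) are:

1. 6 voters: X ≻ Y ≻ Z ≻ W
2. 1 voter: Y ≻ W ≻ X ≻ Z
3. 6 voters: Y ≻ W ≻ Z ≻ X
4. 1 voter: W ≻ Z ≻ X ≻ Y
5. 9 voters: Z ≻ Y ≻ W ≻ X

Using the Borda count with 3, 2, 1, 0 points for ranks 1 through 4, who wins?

W: 6·0 + 1·2 + 6·2 + 1·3 + 9·1 = 26
Y: 6·2 + 1·3 + 6·3 + 1·0 + 9·2 = 51
Z: 6·1 + 1·0 + 6·1 + 1·2 + 9·3 = 41
X: 6·3 + 1·1 + 6·0 + 1·1 + 9·0 = 20
Y has the highest Borda score (51).

Y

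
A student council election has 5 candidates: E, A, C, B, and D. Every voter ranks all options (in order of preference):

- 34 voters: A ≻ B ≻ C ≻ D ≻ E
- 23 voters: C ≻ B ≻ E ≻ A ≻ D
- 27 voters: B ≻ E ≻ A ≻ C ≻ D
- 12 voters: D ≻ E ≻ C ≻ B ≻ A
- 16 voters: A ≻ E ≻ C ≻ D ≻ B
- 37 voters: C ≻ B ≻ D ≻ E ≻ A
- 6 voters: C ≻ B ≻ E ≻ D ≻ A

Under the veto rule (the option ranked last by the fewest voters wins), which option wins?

Last-place votes: E 34, A 55, C 0, B 16, D 50.
C is ranked last by the fewest voters, so C wins.

C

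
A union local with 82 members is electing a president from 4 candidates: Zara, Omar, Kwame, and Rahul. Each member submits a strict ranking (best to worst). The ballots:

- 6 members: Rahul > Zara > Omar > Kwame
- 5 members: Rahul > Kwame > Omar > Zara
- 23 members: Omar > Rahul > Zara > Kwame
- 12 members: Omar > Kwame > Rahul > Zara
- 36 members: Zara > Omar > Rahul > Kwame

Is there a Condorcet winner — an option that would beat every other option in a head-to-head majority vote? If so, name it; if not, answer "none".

none

Checking pairwise contests:
Rahul beats Zara 46–36.
Zara beats Omar 42–40.
Zara beats Kwame 65–17.
Omar beats Rahul 71–11.
Every option loses at least one head-to-head, so there is no Condorcet winner.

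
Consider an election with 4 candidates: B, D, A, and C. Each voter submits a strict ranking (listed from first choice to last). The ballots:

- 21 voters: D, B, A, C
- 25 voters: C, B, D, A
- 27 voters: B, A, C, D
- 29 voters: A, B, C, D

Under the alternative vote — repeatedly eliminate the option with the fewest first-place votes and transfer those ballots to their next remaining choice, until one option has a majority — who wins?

Round 1: B 27, D 21, A 29, C 25. Eliminate D.
Round 2: B 48, A 29, C 25. Eliminate C.
Round 3: B 73, A 29. B has a majority.

B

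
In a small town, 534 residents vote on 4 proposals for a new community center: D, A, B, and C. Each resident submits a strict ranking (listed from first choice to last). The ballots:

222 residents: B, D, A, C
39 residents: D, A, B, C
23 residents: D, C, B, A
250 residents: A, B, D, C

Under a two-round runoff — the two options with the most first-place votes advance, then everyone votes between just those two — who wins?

A

Round 1 first-place votes: D 62, A 250, B 222, C 0.
A and B advance.
Runoff: A is preferred to B by 289 voters; B by 245.
A wins the runoff.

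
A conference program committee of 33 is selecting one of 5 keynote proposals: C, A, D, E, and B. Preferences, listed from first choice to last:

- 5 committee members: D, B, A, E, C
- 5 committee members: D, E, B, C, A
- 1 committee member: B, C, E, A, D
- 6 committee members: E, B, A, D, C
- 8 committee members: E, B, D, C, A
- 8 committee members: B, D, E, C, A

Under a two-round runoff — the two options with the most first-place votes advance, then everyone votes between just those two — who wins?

D

Round 1 first-place votes: C 0, A 0, D 10, E 14, B 9.
E and D advance.
Runoff: E is preferred to D by 15 voters; D by 18.
D wins the runoff.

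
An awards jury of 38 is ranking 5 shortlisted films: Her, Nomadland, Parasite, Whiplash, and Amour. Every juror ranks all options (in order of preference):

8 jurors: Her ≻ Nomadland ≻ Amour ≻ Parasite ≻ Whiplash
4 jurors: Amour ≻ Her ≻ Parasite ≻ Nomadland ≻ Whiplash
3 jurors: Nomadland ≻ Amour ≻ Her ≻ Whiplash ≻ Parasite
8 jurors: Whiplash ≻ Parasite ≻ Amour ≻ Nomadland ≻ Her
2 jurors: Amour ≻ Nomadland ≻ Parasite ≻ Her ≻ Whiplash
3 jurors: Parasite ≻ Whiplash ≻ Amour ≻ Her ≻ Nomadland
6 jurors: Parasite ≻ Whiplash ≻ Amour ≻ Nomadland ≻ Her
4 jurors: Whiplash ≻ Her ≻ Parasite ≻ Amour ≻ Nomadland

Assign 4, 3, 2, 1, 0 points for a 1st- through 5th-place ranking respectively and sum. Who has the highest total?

Parasite

Her: 8·4 + 4·3 + 3·2 + 8·0 + 2·1 + 3·1 + 6·0 + 4·3 = 67
Nomadland: 8·3 + 4·1 + 3·4 + 8·1 + 2·3 + 3·0 + 6·1 + 4·0 = 60
Parasite: 8·1 + 4·2 + 3·0 + 8·3 + 2·2 + 3·4 + 6·4 + 4·2 = 88
Whiplash: 8·0 + 4·0 + 3·1 + 8·4 + 2·0 + 3·3 + 6·3 + 4·4 = 78
Amour: 8·2 + 4·4 + 3·3 + 8·2 + 2·4 + 3·2 + 6·2 + 4·1 = 87
Parasite has the highest Borda score (88).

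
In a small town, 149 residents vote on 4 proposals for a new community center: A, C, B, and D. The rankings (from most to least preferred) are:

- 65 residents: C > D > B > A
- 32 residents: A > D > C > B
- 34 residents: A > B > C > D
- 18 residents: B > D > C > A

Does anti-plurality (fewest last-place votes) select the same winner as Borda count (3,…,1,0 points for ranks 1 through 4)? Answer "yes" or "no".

yes

Anti-plurality — last-place votes: A 83, C 0, B 32, D 34. Winner: C.
Borda — scores: A 198, C 279, B 187, D 230. Winner: C.
The two methods agree.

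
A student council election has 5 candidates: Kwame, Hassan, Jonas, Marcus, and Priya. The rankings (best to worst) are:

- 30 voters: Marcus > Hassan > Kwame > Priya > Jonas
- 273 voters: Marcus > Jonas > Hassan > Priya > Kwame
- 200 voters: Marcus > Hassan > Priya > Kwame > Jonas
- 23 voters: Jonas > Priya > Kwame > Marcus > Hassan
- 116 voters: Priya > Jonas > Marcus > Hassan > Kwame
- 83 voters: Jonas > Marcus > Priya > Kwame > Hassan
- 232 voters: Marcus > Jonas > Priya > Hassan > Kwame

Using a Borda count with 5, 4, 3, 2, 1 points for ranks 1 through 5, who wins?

Marcus

Kwame: 30·3 + 273·1 + 200·2 + 23·3 + 116·1 + 83·2 + 232·1 = 1346
Hassan: 30·4 + 273·3 + 200·4 + 23·1 + 116·2 + 83·1 + 232·2 = 2541
Jonas: 30·1 + 273·4 + 200·1 + 23·5 + 116·4 + 83·5 + 232·4 = 3244
Marcus: 30·5 + 273·5 + 200·5 + 23·2 + 116·3 + 83·4 + 232·5 = 4401
Priya: 30·2 + 273·2 + 200·3 + 23·4 + 116·5 + 83·3 + 232·3 = 2823
Marcus has the highest Borda score (4401).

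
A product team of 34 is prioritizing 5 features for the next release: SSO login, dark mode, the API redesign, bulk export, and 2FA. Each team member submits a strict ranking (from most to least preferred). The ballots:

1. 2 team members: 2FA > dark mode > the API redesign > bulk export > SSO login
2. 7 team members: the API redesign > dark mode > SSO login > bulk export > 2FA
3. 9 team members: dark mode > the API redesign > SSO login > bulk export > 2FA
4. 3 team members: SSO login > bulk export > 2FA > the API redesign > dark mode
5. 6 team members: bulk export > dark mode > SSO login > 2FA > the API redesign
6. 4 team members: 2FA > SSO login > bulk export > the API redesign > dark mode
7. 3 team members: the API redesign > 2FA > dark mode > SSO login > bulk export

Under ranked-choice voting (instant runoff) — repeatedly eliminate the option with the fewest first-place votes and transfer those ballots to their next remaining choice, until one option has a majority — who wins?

dark mode

Round 1: SSO login 3, dark mode 9, the API redesign 10, bulk export 6, 2FA 6. Eliminate SSO login.
Round 2: dark mode 9, the API redesign 10, bulk export 9, 2FA 6. Eliminate 2FA.
Round 3: dark mode 11, the API redesign 10, bulk export 13. Eliminate the API redesign.
Round 4: dark mode 21, bulk export 13. Dark mode has a majority.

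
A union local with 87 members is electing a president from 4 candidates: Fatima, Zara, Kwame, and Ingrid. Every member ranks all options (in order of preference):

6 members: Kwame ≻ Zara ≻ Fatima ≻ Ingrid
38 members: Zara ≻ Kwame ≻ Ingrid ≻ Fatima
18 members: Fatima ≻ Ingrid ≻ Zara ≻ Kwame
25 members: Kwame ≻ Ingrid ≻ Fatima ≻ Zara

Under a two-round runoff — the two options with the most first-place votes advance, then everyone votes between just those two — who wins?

Round 1 first-place votes: Fatima 18, Zara 38, Kwame 31, Ingrid 0.
Zara and Kwame advance.
Runoff: Zara is preferred to Kwame by 56 voters; Kwame by 31.
Zara wins the runoff.

Zara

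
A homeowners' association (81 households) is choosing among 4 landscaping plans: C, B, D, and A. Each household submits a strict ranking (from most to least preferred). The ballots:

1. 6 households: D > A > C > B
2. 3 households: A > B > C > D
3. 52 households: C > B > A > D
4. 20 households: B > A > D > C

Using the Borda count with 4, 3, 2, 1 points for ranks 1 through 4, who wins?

B

C: 6·2 + 3·2 + 52·4 + 20·1 = 246
B: 6·1 + 3·3 + 52·3 + 20·4 = 251
D: 6·4 + 3·1 + 52·1 + 20·2 = 119
A: 6·3 + 3·4 + 52·2 + 20·3 = 194
B has the highest Borda score (251).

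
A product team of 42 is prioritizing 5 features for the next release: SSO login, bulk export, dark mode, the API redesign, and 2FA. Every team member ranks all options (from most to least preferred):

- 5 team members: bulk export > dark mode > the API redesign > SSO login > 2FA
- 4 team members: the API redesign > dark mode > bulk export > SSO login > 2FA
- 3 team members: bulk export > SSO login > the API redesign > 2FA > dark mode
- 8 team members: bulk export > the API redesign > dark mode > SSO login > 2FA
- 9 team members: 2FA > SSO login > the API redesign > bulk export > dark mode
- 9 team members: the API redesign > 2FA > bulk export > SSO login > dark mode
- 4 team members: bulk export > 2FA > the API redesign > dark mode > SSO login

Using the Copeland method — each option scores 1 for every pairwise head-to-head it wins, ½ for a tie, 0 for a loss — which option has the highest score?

SSO login: ties dark mode; loses to bulk export, the API redesign, and 2FA → score 0.5.
bulk export: beats SSO login, dark mode, and 2FA; loses to the API redesign → score 3.
dark mode: ties SSO login; loses to bulk export, the API redesign, and 2FA → score 0.5.
the API redesign: beats SSO login, bulk export, dark mode, and 2FA → score 4.
2FA: beats SSO login and dark mode; loses to bulk export and the API redesign → score 2.
the API redesign has the best pairwise record.

the API redesign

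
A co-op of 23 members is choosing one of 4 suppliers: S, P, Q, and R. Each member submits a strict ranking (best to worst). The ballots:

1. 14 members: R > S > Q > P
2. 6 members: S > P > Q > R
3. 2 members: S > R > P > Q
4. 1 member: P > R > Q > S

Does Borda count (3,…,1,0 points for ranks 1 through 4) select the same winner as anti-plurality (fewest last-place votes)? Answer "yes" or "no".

Borda — scores: S 52, P 17, Q 21, R 48. Winner: S.
Anti-plurality — last-place votes: S 1, P 14, Q 2, R 6. Winner: S.
The two methods agree.

yes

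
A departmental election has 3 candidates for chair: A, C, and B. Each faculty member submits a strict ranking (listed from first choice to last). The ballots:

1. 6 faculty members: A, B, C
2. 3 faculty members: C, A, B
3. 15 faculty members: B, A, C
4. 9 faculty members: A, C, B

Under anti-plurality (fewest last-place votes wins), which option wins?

Last-place votes: A 0, C 21, B 12.
A is ranked last by the fewest voters, so A wins.

A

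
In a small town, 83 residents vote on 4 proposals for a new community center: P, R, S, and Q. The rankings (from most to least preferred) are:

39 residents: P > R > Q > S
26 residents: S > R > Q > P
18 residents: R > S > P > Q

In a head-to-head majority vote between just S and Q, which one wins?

S

Voters preferring S to Q: 44; preferring Q to S: 39.
S wins the head-to-head.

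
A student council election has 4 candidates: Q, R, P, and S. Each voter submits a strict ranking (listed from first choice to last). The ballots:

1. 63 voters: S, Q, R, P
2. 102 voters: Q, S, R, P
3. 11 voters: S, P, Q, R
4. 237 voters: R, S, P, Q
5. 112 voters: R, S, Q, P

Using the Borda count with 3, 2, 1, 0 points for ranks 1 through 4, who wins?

Q: 63·2 + 102·3 + 11·1 + 237·0 + 112·1 = 555
R: 63·1 + 102·1 + 11·0 + 237·3 + 112·3 = 1212
P: 63·0 + 102·0 + 11·2 + 237·1 + 112·0 = 259
S: 63·3 + 102·2 + 11·3 + 237·2 + 112·2 = 1124
R has the highest Borda score (1212).

R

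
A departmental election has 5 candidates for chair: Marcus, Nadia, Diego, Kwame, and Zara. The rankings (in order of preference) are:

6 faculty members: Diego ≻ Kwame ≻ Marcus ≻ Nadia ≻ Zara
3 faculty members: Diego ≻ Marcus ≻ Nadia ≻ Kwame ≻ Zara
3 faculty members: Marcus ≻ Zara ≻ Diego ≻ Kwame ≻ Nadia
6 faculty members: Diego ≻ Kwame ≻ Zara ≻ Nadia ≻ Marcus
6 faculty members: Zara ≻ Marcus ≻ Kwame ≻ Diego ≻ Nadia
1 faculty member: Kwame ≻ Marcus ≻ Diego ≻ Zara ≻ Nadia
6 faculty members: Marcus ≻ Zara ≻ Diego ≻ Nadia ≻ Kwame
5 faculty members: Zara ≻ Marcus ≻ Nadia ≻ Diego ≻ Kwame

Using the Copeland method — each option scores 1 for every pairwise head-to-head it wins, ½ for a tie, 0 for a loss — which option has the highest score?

Marcus

Marcus: beats Nadia, Diego, Kwame, and Zara → score 4.
Nadia: loses to Marcus, Diego, Kwame, and Zara → score 0.
Diego: beats Nadia and Kwame; loses to Marcus and Zara → score 2.
Kwame: beats Nadia; loses to Marcus, Diego, and Zara → score 1.
Zara: beats Nadia, Diego, and Kwame; loses to Marcus → score 3.
Marcus has the best pairwise record.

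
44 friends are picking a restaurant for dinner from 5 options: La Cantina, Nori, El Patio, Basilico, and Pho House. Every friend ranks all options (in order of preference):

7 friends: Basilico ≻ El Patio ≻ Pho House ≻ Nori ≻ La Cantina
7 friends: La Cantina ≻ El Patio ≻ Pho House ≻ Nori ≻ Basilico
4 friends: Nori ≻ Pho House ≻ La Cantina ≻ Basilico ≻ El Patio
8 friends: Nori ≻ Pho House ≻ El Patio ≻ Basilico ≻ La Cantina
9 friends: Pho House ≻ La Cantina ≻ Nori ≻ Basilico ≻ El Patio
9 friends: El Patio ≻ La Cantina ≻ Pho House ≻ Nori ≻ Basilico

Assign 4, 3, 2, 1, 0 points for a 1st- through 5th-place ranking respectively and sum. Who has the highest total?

Pho House

La Cantina: 7·0 + 7·4 + 4·2 + 8·0 + 9·3 + 9·3 = 90
Nori: 7·1 + 7·1 + 4·4 + 8·4 + 9·2 + 9·1 = 89
El Patio: 7·3 + 7·3 + 4·0 + 8·2 + 9·0 + 9·4 = 94
Basilico: 7·4 + 7·0 + 4·1 + 8·1 + 9·1 + 9·0 = 49
Pho House: 7·2 + 7·2 + 4·3 + 8·3 + 9·4 + 9·2 = 118
Pho House has the highest Borda score (118).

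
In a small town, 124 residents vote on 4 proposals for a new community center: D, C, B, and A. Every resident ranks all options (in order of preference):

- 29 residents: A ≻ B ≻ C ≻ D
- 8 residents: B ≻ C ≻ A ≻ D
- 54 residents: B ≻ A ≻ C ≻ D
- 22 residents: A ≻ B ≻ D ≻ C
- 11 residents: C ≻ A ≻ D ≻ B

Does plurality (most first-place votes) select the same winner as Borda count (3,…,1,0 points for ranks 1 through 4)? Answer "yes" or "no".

no

Plurality — first-place votes: D 0, C 11, B 62, A 51. Winner: B.
Borda — scores: D 33, C 132, B 288, A 291. Winner: A.
The two methods disagree.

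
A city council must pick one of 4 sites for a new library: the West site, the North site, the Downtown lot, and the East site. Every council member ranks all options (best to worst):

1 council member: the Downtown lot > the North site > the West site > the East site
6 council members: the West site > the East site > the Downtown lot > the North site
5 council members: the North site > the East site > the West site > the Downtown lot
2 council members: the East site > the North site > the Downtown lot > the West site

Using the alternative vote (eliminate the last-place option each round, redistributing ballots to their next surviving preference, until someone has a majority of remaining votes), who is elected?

the North site

Round 1: the West site 6, the North site 5, the Downtown lot 1, the East site 2. Eliminate the Downtown lot.
Round 2: the West site 6, the North site 6, the East site 2. Eliminate the East site.
Round 3: the West site 6, the North site 8. The North site has a majority.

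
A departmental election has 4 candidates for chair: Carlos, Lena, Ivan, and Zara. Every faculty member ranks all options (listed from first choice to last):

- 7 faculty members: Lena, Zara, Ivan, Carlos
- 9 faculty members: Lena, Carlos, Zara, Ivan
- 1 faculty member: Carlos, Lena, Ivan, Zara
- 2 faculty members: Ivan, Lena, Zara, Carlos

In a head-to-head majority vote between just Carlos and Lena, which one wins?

Voters preferring Carlos to Lena: 1; preferring Lena to Carlos: 18.
Lena wins the head-to-head.

Lena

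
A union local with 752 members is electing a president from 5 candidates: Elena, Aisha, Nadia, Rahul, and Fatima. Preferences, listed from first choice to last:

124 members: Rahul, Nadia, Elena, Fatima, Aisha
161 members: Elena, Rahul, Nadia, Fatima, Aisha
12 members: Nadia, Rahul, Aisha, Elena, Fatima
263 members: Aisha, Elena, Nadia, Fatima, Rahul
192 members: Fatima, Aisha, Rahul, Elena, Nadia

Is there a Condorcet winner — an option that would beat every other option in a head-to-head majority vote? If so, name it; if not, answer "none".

none

Checking pairwise contests:
Aisha beats Elena 467–285.
Fatima beats Aisha 477–275.
Elena beats Nadia 616–136.
Elena beats Rahul 424–328.
Elena beats Fatima 560–192.
Every option loses at least one head-to-head, so there is no Condorcet winner.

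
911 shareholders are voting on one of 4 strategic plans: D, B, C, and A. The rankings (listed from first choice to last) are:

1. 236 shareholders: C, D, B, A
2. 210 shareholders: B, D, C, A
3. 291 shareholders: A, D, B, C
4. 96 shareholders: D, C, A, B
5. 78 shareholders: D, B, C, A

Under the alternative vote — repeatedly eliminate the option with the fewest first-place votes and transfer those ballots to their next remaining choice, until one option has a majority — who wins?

C

Round 1: D 174, B 210, C 236, A 291. Eliminate D.
Round 2: B 288, C 332, A 291. Eliminate B.
Round 3: C 620, A 291. C has a majority.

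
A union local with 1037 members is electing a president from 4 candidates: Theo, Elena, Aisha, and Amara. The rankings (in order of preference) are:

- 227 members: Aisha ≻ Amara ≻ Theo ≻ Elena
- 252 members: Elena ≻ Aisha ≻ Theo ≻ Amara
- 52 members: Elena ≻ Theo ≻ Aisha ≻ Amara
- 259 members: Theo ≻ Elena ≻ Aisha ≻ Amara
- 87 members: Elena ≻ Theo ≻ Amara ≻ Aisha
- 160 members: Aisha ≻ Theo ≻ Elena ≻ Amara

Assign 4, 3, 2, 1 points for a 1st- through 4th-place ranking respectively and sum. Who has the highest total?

Theo: 227·2 + 252·2 + 52·3 + 259·4 + 87·3 + 160·3 = 2891
Elena: 227·1 + 252·4 + 52·4 + 259·3 + 87·4 + 160·2 = 2888
Aisha: 227·4 + 252·3 + 52·2 + 259·2 + 87·1 + 160·4 = 3013
Amara: 227·3 + 252·1 + 52·1 + 259·1 + 87·2 + 160·1 = 1578
Aisha has the highest Borda score (3013).

Aisha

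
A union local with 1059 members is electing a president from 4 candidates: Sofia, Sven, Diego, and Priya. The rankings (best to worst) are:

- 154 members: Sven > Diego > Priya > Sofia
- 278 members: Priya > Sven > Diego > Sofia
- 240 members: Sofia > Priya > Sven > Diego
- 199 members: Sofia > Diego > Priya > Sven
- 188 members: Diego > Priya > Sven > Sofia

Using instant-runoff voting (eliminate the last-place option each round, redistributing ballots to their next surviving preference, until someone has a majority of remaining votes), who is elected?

Round 1: Sofia 439, Sven 154, Diego 188, Priya 278. Eliminate Sven.
Round 2: Sofia 439, Diego 342, Priya 278. Eliminate Priya.
Round 3: Sofia 439, Diego 620. Diego has a majority.

Diego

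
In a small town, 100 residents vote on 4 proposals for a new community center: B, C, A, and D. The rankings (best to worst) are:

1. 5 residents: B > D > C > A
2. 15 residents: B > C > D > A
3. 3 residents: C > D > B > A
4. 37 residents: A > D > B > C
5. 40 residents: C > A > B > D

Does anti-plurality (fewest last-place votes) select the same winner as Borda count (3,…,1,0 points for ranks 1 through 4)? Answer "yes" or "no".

Anti-plurality — last-place votes: B 0, C 37, A 23, D 40. Winner: B.
Borda — scores: B 140, C 164, A 191, D 105. Winner: A.
The two methods disagree.

no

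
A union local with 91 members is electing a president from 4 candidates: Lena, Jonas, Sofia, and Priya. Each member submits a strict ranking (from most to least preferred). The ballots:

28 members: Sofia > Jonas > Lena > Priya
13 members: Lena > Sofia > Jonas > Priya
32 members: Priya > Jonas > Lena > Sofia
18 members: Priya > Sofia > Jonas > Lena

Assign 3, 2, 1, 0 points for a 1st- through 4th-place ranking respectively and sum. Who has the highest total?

Jonas

Lena: 28·1 + 13·3 + 32·1 + 18·0 = 99
Jonas: 28·2 + 13·1 + 32·2 + 18·1 = 151
Sofia: 28·3 + 13·2 + 32·0 + 18·2 = 146
Priya: 28·0 + 13·0 + 32·3 + 18·3 = 150
Jonas has the highest Borda score (151).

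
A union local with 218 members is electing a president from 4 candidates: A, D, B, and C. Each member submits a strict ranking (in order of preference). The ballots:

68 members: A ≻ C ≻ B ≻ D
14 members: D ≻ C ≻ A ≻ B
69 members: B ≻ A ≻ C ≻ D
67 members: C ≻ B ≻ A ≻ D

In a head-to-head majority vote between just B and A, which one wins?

B

Voters preferring B to A: 136; preferring A to B: 82.
B wins the head-to-head.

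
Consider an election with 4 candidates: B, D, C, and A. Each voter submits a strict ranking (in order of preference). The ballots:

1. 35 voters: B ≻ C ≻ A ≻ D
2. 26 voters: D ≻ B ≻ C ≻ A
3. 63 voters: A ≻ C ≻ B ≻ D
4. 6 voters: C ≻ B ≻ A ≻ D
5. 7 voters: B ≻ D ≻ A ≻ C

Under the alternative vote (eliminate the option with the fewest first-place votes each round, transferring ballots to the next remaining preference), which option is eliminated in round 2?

D

Round 1: B 42, D 26, C 6, A 63. Eliminate C.
Round 2: B 48, D 26, A 63. Eliminate D.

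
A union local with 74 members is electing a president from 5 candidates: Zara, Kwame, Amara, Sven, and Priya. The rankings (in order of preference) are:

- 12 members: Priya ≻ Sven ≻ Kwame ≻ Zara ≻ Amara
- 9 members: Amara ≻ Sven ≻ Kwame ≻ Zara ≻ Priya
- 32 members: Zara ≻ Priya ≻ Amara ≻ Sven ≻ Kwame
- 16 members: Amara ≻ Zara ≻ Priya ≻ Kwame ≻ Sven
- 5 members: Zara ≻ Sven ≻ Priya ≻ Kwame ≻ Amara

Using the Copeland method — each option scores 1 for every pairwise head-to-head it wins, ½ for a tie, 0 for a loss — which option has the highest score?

Zara

Zara: beats Kwame, Amara, Sven, and Priya → score 4.
Kwame: loses to Zara, Amara, Sven, and Priya → score 0.
Amara: beats Kwame and Sven; loses to Zara and Priya → score 2.
Sven: beats Kwame; loses to Zara, Amara, and Priya → score 1.
Priya: beats Kwame, Amara, and Sven; loses to Zara → score 3.
Zara has the best pairwise record.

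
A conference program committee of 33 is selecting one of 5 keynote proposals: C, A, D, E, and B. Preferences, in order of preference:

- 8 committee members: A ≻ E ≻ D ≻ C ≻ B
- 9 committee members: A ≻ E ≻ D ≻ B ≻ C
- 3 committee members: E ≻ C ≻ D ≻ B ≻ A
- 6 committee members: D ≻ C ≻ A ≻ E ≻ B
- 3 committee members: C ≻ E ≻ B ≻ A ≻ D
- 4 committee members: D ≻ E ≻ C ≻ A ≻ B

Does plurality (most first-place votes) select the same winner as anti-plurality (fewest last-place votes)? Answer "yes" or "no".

no

Plurality — first-place votes: C 3, A 17, D 10, E 3, B 0. Winner: A.
Anti-plurality — last-place votes: C 9, A 3, D 3, E 0, B 18. Winner: E.
The two methods disagree.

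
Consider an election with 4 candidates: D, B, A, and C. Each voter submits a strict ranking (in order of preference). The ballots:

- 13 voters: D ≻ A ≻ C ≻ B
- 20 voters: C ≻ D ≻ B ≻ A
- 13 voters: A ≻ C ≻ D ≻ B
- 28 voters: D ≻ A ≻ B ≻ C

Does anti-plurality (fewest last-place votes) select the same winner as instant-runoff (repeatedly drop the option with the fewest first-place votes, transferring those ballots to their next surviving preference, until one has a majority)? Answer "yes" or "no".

yes

Anti-plurality — last-place votes: D 0, B 26, A 20, C 28. Winner: D.
Instant-runoff — R1 D 41, B 0, A 13, C 20 (D winner). Winner: D.
The two methods agree.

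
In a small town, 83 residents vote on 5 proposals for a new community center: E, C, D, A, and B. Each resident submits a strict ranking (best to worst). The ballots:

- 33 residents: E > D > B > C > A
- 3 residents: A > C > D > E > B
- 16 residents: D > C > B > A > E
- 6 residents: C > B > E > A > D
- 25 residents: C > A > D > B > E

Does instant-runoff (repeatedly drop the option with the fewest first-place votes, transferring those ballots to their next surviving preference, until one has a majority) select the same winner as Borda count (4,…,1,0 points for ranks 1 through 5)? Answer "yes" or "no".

no

Instant-runoff — R1 E 33, C 31, D 16, A 3, B 0 (B out); R2 E 33, C 31, D 16, A 3 (A out); R3 E 33, C 34, D 16 (D out); R4 E 33, C 50 (C winner). Winner: C.
Borda — scores: E 147, C 214, D 219, A 109, B 141. Winner: D.
The two methods disagree.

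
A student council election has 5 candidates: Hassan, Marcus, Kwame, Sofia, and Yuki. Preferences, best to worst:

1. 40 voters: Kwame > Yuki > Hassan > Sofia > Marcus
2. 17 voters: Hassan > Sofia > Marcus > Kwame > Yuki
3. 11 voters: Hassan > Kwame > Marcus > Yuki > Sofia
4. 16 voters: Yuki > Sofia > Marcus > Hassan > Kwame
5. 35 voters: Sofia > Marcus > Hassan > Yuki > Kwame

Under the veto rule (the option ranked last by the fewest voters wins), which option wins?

Hassan

Last-place votes: Hassan 0, Marcus 40, Kwame 51, Sofia 11, Yuki 17.
Hassan is ranked last by the fewest voters, so Hassan wins.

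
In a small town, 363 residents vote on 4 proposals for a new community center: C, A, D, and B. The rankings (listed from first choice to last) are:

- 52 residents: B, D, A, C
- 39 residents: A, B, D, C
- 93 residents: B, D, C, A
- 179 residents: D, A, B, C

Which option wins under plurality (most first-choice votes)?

First-place votes: C 0, A 39, D 179, B 145.
D has the most first-place votes.

D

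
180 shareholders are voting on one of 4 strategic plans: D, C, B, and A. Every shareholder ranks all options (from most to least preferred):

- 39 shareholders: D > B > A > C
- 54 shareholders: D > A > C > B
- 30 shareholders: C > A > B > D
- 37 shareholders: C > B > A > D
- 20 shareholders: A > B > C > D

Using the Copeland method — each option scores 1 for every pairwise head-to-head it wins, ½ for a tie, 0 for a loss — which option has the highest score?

D: beats C, B, and A → score 3.
C: beats B; loses to D and A → score 1.
B: loses to D, C, and A → score 0.
A: beats C and B; loses to D → score 2.
D has the best pairwise record.

D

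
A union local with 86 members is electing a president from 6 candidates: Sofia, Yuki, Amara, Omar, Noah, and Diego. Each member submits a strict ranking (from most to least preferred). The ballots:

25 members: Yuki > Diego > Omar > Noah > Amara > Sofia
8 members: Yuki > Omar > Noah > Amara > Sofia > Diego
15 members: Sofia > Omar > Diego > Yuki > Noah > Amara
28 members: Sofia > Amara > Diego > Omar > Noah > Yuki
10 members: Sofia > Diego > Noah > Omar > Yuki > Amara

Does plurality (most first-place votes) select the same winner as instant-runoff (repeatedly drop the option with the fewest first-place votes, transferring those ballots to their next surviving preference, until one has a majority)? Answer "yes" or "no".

yes

Plurality — first-place votes: Sofia 53, Yuki 33, Amara 0, Omar 0, Noah 0, Diego 0. Winner: Sofia.
Instant-runoff — R1 Sofia 53, Yuki 33, Amara 0, Omar 0, Noah 0, Diego 0 (Sofia winner). Winner: Sofia.
The two methods agree.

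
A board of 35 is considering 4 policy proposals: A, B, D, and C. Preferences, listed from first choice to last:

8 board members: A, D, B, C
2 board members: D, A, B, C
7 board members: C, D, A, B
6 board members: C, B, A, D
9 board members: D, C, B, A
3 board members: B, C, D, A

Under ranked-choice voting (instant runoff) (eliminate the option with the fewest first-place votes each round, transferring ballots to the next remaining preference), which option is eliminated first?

B

Round 1: A 8, B 3, D 11, C 13. Eliminate B.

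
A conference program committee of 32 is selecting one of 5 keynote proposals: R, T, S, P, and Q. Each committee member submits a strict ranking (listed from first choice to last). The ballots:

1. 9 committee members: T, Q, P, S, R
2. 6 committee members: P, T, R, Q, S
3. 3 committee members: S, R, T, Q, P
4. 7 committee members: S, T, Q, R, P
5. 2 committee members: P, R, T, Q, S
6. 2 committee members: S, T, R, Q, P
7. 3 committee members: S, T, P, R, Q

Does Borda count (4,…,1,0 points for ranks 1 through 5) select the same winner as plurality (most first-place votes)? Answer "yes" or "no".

no

Borda — scores: R 41, T 100, S 69, P 56, Q 54. Winner: T.
Plurality — first-place votes: R 0, T 9, S 15, P 8, Q 0. Winner: S.
The two methods disagree.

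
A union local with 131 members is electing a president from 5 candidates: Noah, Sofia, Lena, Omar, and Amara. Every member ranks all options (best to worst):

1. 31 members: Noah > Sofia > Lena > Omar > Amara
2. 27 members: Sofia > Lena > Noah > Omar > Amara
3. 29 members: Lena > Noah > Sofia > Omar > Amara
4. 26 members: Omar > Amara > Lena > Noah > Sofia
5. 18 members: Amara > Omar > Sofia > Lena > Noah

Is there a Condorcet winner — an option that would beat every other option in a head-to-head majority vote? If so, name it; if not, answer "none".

Checking pairwise contests:
Lena beats Noah 100–31.
Noah beats Sofia 86–45.
Sofia beats Lena 76–55.
Noah beats Omar 87–44.
Noah beats Amara 87–44.
Every option loses at least one head-to-head, so there is no Condorcet winner.

none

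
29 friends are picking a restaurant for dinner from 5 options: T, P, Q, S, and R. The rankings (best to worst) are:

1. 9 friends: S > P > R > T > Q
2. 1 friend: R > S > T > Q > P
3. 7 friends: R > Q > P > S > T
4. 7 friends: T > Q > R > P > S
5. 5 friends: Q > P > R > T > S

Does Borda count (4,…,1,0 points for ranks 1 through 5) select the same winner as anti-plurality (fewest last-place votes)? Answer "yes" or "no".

yes

Borda — scores: T 44, P 63, Q 63, S 46, R 74. Winner: R.
Anti-plurality — last-place votes: T 7, P 1, Q 9, S 12, R 0. Winner: R.
The two methods agree.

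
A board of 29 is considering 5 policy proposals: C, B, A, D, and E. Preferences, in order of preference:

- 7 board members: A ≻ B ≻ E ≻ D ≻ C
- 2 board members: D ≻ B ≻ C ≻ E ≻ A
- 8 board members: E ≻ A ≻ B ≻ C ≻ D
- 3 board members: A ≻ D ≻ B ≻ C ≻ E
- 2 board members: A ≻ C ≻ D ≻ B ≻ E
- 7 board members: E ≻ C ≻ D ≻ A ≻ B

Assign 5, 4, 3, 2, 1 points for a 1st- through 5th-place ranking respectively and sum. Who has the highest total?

C: 7·1 + 2·3 + 8·2 + 3·2 + 2·4 + 7·4 = 71
B: 7·4 + 2·4 + 8·3 + 3·3 + 2·2 + 7·1 = 80
A: 7·5 + 2·1 + 8·4 + 3·5 + 2·5 + 7·2 = 108
D: 7·2 + 2·5 + 8·1 + 3·4 + 2·3 + 7·3 = 71
E: 7·3 + 2·2 + 8·5 + 3·1 + 2·1 + 7·5 = 105
A has the highest Borda score (108).

A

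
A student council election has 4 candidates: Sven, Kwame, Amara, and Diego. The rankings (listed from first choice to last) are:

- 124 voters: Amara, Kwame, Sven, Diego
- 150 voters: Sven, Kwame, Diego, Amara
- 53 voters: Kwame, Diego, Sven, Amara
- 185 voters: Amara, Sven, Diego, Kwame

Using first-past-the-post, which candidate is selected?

Amara

First-place votes: Sven 150, Kwame 53, Amara 309, Diego 0.
Amara has the most first-place votes.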